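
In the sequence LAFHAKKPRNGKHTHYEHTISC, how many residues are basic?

8

Lysine (K), arginine (R), and histidine (H) have basic, nitrogen-containing side chains.
Matching residues: H4, K6, K7, R9, K12, H13, H15, H18.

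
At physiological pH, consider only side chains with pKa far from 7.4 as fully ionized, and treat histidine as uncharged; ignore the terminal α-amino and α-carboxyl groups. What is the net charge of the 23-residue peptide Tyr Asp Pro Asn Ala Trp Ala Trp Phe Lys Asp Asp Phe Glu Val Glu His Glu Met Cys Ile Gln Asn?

-5

At pH ~7.4 the Lys and Arg side chains are protonated (+1), the Asp and Glu side chains are deprotonated (−1), and with His taken as neutral all other side chains carry no charge.
Positive (K, R): Lys10 → +1.
Negative (D, E): Asp2, Asp11, Asp12, Glu14, Glu16, Glu18 → −6.
Net charge = (+1) + (−6) = −5.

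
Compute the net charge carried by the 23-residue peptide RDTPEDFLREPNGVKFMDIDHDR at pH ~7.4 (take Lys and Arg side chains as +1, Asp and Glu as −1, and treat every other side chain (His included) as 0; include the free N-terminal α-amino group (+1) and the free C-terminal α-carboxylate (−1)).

-3

Positive (K, R): R1, R9, K15, R23 → +4.
Negative (D, E): D2, E5, D6, E10, D18, D20, D22 → −7.
The N-terminus (+1) and C-terminus (−1) cancel.
Net charge = (+4) + (−7) = −3.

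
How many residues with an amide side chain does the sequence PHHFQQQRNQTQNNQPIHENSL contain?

Asparagine (N) and glutamine (Q) have uncharged amide side chains.
Matching residues: Q5, Q6, Q7, N9, Q10, Q12, N13, N14, Q15, N20.

10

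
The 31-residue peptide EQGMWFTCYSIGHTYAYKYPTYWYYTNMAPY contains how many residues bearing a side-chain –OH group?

S, T, and Y are the three residues with a side-chain hydroxyl.
Matching residues: T7, Y9, S10, T14, Y15, Y17, Y19, T21, Y22, Y24, Y25, T26, Y31.

13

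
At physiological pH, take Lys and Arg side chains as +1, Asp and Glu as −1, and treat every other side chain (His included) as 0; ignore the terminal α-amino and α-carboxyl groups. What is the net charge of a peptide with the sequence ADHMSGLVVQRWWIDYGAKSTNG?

0

Positive (K, R): R11, K19 → +2.
Negative (D, E): D2, D15 → −2.
Net charge = (+2) + (−2) = 0.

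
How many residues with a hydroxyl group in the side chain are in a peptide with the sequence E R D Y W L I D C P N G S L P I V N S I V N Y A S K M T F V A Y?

Serine (S), threonine (T), and tyrosine (Y) each carry a hydroxyl group on the side chain.
Matching residues: Y4, S13, S19, Y23, S25, T28, Y32.

7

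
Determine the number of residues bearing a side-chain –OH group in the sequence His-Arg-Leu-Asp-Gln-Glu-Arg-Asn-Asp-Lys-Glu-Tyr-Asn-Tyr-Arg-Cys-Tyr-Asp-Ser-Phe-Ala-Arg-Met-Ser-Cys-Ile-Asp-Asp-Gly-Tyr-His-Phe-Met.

6

The –OH-bearing residues are Ser, Thr (aliphatic alcohols), and Tyr (phenol).
Matching residues: Tyr12, Tyr14, Tyr17, Ser19, Ser24, Tyr30.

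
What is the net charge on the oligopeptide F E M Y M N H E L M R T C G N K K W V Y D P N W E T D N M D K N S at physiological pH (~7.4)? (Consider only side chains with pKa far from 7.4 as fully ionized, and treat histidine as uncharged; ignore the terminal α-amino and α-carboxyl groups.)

-2

The side chains ionized at physiological pH are Lys/Arg (+1) and Asp/Glu (−1); with His treated as neutral, nothing else contributes.
Positive (K, R): R11, K16, K17, K31 → +4.
Negative (D, E): E2, E8, D21, E25, D27, D30 → −6.
Net charge = (+4) + (−6) = −2.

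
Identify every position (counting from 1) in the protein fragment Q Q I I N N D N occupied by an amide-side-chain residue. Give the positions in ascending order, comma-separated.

1, 2, 5, 6, 8

The amide-side-chain residues are Asn (N) and Gln (Q).
Matching residues: Q1, Q2, N5, N6, N8.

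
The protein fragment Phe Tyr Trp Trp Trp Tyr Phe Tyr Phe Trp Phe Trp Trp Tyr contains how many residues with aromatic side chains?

Phenylalanine (F), tryptophan (W), and tyrosine (Y) have aromatic ring side chains.
Matching residues: Phe1, Tyr2, Trp3, Trp4, Trp5, Tyr6, Phe7, Tyr8, Phe9, Trp10, Phe11, Trp12, Trp13, Tyr14.

14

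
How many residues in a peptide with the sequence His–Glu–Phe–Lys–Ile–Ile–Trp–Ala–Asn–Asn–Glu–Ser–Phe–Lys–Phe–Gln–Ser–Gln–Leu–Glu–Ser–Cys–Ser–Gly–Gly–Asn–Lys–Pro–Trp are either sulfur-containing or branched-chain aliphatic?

Sulfur-containing: C, M. Branched-chain aliphatic: I, L, V.
Sulfur-containing residues here: Cys22 (1).
Branched-chain aliphatic residues here: Ile5, Ile6, Leu19 (3).
The two groups share no amino acid, so total = 1 + 3 = 4.

4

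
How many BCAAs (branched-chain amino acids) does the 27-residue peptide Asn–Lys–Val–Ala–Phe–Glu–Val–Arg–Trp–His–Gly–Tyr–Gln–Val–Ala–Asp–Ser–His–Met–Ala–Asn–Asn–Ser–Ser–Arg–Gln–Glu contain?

V, L, and I make up the branched-chain aliphatic group.
Matching residues: Val3, Val7, Val14.

3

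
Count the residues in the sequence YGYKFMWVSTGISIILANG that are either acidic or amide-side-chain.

1

Acidic: D, E. Amide-side-chain: N, Q.
Acidic residues here: none (0).
Amide-side-chain residues here: N18 (1).
The two groups share no amino acid, so total = 0 + 1 = 1.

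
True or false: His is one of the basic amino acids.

True

K, R, and H are the three residues with basic side chains (ε-amine, guanidinium, and imidazole respectively).
Histidine is in this group.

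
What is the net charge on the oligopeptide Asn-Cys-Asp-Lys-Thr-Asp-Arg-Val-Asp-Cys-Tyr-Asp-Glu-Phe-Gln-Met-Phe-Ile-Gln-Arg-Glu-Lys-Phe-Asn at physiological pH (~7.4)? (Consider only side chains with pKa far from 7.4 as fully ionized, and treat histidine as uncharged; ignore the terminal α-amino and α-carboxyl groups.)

Near pH 7.4, K and R contribute +1 each, D and E contribute −1 each, and every other side chain (His included, as stated) is uncharged.
Positive (K, R): Lys4, Arg7, Arg20, Lys22 → +4.
Negative (D, E): Asp3, Asp6, Asp9, Asp12, Glu13, Glu21 → −6.
Net charge = (+4) + (−6) = −2.

-2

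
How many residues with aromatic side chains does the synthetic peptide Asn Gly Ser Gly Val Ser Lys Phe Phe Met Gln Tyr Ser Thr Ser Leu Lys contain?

Phenylalanine (F), tryptophan (W), and tyrosine (Y) have aromatic ring side chains.
Matching residues: Phe8, Phe9, Tyr12.

3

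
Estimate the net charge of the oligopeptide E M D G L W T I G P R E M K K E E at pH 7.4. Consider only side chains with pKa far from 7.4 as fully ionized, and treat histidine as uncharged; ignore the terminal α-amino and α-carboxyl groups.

-2

The side chains ionized at physiological pH are Lys/Arg (+1) and Asp/Glu (−1); with His treated as neutral, nothing else contributes.
Positive (K, R): R11, K14, K15 → +3.
Negative (D, E): E1, D3, E12, E16, E17 → −5.
Net charge = (+3) + (−5) = −2.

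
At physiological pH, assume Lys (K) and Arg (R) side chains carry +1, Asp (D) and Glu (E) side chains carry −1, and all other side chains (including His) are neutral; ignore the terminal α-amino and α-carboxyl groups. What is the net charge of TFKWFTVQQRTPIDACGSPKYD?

Positive (K, R): K3, R10, K20 → +3.
Negative (D, E): D14, D22 → −2.
Net charge = (+3) + (−2) = +1.

+1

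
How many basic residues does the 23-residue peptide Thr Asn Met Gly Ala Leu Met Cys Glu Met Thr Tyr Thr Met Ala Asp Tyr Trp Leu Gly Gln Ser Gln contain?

Lysine (K), arginine (R), and histidine (H) have basic, nitrogen-containing side chains.
None of the 23 residues belong to this group.

0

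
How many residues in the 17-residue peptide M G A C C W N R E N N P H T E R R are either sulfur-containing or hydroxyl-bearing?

Sulfur-containing: C, M. Hydroxyl-bearing: S, T, Y.
Sulfur-containing residues here: M1, C4, C5 (3).
Hydroxyl-bearing residues here: T14 (1).
The two groups share no amino acid, so total = 3 + 1 = 4.

4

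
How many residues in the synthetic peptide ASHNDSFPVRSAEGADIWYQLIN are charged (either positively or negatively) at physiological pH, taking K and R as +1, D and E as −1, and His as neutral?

Charged side chains at pH ~7.4: K, R (positive); D, E (negative).
Matching residues: D5, R10, E13, D16.

4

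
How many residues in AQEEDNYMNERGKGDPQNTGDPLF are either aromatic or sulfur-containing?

Aromatic: F, W, Y. Sulfur-containing: C, M.
Aromatic residues here: Y7, F24 (2).
Sulfur-containing residues here: M8 (1).
The two groups share no amino acid, so total = 2 + 1 = 3.

3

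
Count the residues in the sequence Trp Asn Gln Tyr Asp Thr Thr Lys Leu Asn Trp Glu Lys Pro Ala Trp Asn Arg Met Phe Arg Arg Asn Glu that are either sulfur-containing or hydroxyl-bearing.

Sulfur-containing: C, M. Hydroxyl-bearing: S, T, Y.
Sulfur-containing residues here: Met19 (1).
Hydroxyl-bearing residues here: Tyr4, Thr6, Thr7 (3).
The two groups share no amino acid, so total = 1 + 3 = 4.

4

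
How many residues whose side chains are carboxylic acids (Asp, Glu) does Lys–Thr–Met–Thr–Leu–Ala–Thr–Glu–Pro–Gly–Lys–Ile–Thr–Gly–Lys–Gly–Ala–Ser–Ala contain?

Matching residues: Glu8.

1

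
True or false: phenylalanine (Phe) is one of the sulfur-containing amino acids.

False

Cysteine (C, thiol) and methionine (M, thioether) are the two sulfur-containing amino acids.
Phenylalanine is not in this group.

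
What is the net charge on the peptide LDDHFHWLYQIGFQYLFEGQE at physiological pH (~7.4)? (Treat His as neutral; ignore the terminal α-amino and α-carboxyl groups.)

At pH ~7.4 the Lys and Arg side chains are protonated (+1), the Asp and Glu side chains are deprotonated (−1), and with His taken as neutral all other side chains carry no charge.
Positive (K, R): none → +0.
Negative (D, E): D2, D3, E18, E21 → −4.
Net charge = (+0) + (−4) = −4.

-4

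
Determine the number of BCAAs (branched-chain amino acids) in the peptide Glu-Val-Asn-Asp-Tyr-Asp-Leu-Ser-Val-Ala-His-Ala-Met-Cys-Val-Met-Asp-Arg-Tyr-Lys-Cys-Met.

Valine (V), leucine (L), and isoleucine (I) are the branched-chain amino acids.
Matching residues: Val2, Leu7, Val9, Val15.

4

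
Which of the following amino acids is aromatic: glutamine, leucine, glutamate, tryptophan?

F, W, and Y each carry an aromatic ring on the side chain.
Of the listed options, only tryptophan belongs to this group.

tryptophan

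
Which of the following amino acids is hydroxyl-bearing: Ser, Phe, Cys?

Ser

Serine (S), threonine (T), and tyrosine (Y) each carry a hydroxyl group on the side chain.
Of the listed options, only Ser belongs to this group.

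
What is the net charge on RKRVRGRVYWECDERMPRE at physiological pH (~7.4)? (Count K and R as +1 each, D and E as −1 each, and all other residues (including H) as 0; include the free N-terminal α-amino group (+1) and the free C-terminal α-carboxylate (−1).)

+3

Positive (K, R): R1, K2, R3, R5, R7, R15, R18 → +7.
Negative (D, E): E11, D13, E14, E19 → −4.
The N-terminus (+1) and C-terminus (−1) cancel.
Net charge = (+7) + (−4) = +3.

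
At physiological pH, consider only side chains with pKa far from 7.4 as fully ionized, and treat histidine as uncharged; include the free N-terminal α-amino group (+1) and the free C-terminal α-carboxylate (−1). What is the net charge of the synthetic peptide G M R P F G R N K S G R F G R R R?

At pH ~7.4 the Lys and Arg side chains are protonated (+1), the Asp and Glu side chains are deprotonated (−1), and with His taken as neutral all other side chains carry no charge.
Positive (K, R): R3, R7, K9, R12, R15, R16, R17 → +7.
Negative (D, E): none → −0.
The N-terminus (+1) and C-terminus (−1) cancel.
Net charge = (+7) + (−0) = +7.

+7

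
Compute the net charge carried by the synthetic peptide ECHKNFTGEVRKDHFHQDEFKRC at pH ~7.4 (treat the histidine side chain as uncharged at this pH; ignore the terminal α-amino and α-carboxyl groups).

Near pH 7.4, K and R contribute +1 each, D and E contribute −1 each, and every other side chain (His included, as stated) is uncharged.
Positive (K, R): K4, R11, K12, K21, R22 → +5.
Negative (D, E): E1, E9, D13, D18, E19 → −5.
Net charge = (+5) + (−5) = 0.

0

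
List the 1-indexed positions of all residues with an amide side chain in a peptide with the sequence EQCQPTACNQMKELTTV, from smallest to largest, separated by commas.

2, 4, 9, 10

The amide-side-chain residues are Asn (N) and Gln (Q).
Matching residues: Q2, Q4, N9, Q10.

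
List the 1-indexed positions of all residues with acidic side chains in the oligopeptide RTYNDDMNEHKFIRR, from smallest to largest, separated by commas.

5, 6, 9

The acidic residues are Asp (D) and Glu (E), whose side chains end in a carboxylate group.
Matching residues: D5, D6, E9.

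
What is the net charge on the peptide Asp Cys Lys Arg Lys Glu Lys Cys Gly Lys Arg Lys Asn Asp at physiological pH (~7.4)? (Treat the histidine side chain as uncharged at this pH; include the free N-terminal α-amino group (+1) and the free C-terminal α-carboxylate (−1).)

At pH ~7.4 the Lys and Arg side chains are protonated (+1), the Asp and Glu side chains are deprotonated (−1), and with His taken as neutral all other side chains carry no charge.
Positive (K, R): Lys3, Arg4, Lys5, Lys7, Lys10, Arg11, Lys12 → +7.
Negative (D, E): Asp1, Glu6, Asp14 → −3.
The N-terminus (+1) and C-terminus (−1) cancel.
Net charge = (+7) + (−3) = +4.

+4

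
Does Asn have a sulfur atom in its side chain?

The sulfur-bearing residues are cysteine (–SH) and methionine (–S–CH₃).
Asparagine is not in this group.

No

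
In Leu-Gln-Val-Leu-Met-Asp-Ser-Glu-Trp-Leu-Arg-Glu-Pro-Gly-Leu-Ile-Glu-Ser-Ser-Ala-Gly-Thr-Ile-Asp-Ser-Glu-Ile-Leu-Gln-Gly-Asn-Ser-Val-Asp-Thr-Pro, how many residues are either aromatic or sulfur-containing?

2

Aromatic: F, W, Y. Sulfur-containing: C, M.
Aromatic residues here: Trp9 (1).
Sulfur-containing residues here: Met5 (1).
The two groups share no amino acid, so total = 1 + 1 = 2.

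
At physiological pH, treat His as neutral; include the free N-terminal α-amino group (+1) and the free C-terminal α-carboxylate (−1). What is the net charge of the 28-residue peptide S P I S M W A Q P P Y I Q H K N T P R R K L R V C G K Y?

The side chains ionized at physiological pH are Lys/Arg (+1) and Asp/Glu (−1); with His treated as neutral, nothing else contributes.
Positive (K, R): K15, R19, R20, K21, R23, K27 → +6.
Negative (D, E): none → −0.
The N-terminus (+1) and C-terminus (−1) cancel.
Net charge = (+6) + (−0) = +6.

+6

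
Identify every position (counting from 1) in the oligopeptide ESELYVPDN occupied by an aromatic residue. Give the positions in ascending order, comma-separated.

F, W, and Y each carry an aromatic ring on the side chain.
Matching residues: Y5.

5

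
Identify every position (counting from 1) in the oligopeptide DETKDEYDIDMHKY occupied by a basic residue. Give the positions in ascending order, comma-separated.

4, 12, 13

K, R, and H are the three residues with basic side chains (ε-amine, guanidinium, and imidazole respectively).
Matching residues: K4, H12, K13.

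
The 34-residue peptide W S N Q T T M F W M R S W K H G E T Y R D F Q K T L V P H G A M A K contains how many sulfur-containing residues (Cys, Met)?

Matching residues: M7, M10, M32.

3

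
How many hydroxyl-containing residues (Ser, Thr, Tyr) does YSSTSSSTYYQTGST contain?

Matching residues: Y1, S2, S3, T4, S5, S6, S7, T8, Y9, Y10, T12, S14, T15.

13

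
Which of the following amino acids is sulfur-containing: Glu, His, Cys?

Cys

Cysteine (C, thiol) and methionine (M, thioether) are the two sulfur-containing amino acids.
Of the listed options, only Cys belongs to this group.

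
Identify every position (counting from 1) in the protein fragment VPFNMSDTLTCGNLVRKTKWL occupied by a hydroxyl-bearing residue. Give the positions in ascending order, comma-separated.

6, 8, 10, 18

Serine (S), threonine (T), and tyrosine (Y) each carry a hydroxyl group on the side chain.
Matching residues: S6, T8, T10, T18.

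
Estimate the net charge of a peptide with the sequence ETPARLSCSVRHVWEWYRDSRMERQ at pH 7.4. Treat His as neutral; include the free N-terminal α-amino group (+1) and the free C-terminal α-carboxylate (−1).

+1

At pH ~7.4 the Lys and Arg side chains are protonated (+1), the Asp and Glu side chains are deprotonated (−1), and with His taken as neutral all other side chains carry no charge.
Positive (K, R): R5, R11, R18, R21, R24 → +5.
Negative (D, E): E1, E15, D19, E23 → −4.
The N-terminus (+1) and C-terminus (−1) cancel.
Net charge = (+5) + (−4) = +1.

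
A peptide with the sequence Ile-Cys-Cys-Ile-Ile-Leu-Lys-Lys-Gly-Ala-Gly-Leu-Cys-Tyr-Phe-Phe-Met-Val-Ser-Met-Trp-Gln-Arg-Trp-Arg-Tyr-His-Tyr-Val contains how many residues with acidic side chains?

The acidic residues are Asp (D) and Glu (E), whose side chains end in a carboxylate group.
None of the 29 residues belong to this group.

0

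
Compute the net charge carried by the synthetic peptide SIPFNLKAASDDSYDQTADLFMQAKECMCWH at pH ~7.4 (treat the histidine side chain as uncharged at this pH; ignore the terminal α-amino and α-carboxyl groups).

-3

Near pH 7.4, K and R contribute +1 each, D and E contribute −1 each, and every other side chain (His included, as stated) is uncharged.
Positive (K, R): K7, K25 → +2.
Negative (D, E): D11, D12, D15, D19, E26 → −5.
Net charge = (+2) + (−5) = −3.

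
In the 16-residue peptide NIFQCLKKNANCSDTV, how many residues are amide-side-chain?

The amide-side-chain residues are Asn (N) and Gln (Q).
Matching residues: N1, Q4, N9, N11.

4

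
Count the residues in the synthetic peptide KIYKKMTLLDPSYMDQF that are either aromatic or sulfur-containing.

Aromatic: F, W, Y. Sulfur-containing: C, M.
Aromatic residues here: Y3, Y13, F17 (3).
Sulfur-containing residues here: M6, M14 (2).
The two groups share no amino acid, so total = 3 + 2 = 5.

5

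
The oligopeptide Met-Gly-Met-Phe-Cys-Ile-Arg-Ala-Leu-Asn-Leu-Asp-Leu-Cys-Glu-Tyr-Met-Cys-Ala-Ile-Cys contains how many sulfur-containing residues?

7

The sulfur-bearing residues are cysteine (–SH) and methionine (–S–CH₃).
Matching residues: Met1, Met3, Cys5, Cys14, Met17, Cys18, Cys21.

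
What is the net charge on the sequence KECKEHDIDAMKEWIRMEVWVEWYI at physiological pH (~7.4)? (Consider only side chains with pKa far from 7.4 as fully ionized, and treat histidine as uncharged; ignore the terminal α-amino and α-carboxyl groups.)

-3

At pH ~7.4 the Lys and Arg side chains are protonated (+1), the Asp and Glu side chains are deprotonated (−1), and with His taken as neutral all other side chains carry no charge.
Positive (K, R): K1, K4, K12, R16 → +4.
Negative (D, E): E2, E5, D7, D9, E13, E18, E22 → −7.
Net charge = (+4) + (−7) = −3.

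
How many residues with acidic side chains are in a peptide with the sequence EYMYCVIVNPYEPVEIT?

3

Aspartate (D) and glutamate (E) have carboxylic-acid side chains and are the acidic amino acids.
Matching residues: E1, E12, E15.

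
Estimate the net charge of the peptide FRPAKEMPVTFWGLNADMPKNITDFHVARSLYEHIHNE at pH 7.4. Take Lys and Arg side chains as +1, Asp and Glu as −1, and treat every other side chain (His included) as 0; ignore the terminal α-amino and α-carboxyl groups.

-1

Positive (K, R): R2, K5, K20, R29 → +4.
Negative (D, E): E6, D17, D24, E33, E38 → −5.
Net charge = (+4) + (−5) = −1.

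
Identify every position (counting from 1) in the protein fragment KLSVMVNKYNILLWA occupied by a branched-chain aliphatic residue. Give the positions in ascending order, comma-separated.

2, 4, 6, 11, 12, 13

V, L, and I make up the branched-chain aliphatic group.
Matching residues: L2, V4, V6, I11, L12, L13.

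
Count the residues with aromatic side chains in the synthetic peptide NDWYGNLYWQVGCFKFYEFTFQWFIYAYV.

The aromatic amino acids are Phe (F, benzyl), Trp (W, indole), and Tyr (Y, phenol).
Matching residues: W3, Y4, Y8, W9, F14, F16, Y17, F19, F21, W23, F24, Y26, Y28.

13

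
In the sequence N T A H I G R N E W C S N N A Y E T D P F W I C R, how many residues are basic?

3

The basic amino acids are Lys (K), Arg (R), and His (H).
Matching residues: H4, R7, R25.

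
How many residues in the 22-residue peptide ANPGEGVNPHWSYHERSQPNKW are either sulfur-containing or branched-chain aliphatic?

1

Sulfur-containing: C, M. Branched-chain aliphatic: I, L, V.
Sulfur-containing residues here: none (0).
Branched-chain aliphatic residues here: V7 (1).
The two groups share no amino acid, so total = 0 + 1 = 1.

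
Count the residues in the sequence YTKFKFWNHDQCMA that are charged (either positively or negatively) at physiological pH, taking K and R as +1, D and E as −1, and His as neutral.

Charged side chains at pH ~7.4: K, R (positive); D, E (negative).
Matching residues: K3, K5, D10.

3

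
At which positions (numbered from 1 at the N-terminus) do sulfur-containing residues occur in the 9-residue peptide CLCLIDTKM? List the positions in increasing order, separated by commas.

1, 3, 9

Only Cys (C) and Met (M) have a sulfur atom in the side chain.
Matching residues: C1, C3, M9.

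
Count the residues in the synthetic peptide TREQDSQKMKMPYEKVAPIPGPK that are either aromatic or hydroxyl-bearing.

Aromatic: F, W, Y. Hydroxyl-bearing: S, T, Y.
Aromatic residues here: Y13 (1).
Hydroxyl-bearing residues here: T1, S6, Y13 (3).
Y is in both groups, so the 1 Y residue must not be double-counted.
Total = 1 + 3 − 1 = 3.

3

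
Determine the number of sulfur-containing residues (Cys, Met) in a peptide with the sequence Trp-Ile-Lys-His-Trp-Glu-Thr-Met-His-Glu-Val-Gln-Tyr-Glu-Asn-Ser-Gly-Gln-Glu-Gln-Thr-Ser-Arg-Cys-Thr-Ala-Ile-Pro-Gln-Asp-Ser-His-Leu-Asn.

Matching residues: Met8, Cys24.

2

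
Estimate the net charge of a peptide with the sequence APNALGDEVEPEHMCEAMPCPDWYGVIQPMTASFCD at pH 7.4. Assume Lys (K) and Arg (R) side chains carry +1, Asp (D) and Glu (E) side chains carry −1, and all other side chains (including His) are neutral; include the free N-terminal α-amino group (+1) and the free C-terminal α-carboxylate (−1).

-7

Positive (K, R): none → +0.
Negative (D, E): D7, E8, E10, E12, E16, D22, D36 → −7.
The N-terminus (+1) and C-terminus (−1) cancel.
Net charge = (+0) + (−7) = −7.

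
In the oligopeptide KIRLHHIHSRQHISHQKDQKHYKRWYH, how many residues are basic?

K, R, and H are the three residues with basic side chains (ε-amine, guanidinium, and imidazole respectively).
Matching residues: K1, R3, H5, H6, H8, R10, H12, H15, K17, K20, H21, K23, R24, H27.

14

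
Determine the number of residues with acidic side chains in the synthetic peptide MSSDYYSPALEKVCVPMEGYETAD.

5

The acidic residues are Asp (D) and Glu (E), whose side chains end in a carboxylate group.
Matching residues: D4, E11, E18, E21, D24.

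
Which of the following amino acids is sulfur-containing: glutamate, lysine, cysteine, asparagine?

Cysteine (C, thiol) and methionine (M, thioether) are the two sulfur-containing amino acids.
Of the listed options, only cysteine belongs to this group.

cysteine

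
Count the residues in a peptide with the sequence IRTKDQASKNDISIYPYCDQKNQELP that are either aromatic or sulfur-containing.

Aromatic: F, W, Y. Sulfur-containing: C, M.
Aromatic residues here: Y15, Y17 (2).
Sulfur-containing residues here: C18 (1).
The two groups share no amino acid, so total = 2 + 1 = 3.

3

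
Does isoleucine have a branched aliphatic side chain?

Yes

Valine (V), leucine (L), and isoleucine (I) are the branched-chain amino acids.
Isoleucine is in this group.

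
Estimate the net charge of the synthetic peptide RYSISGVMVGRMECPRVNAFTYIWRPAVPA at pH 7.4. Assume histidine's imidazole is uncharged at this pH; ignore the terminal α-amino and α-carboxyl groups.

The side chains ionized at physiological pH are Lys/Arg (+1) and Asp/Glu (−1); with His treated as neutral, nothing else contributes.
Positive (K, R): R1, R11, R16, R25 → +4.
Negative (D, E): E13 → −1.
Net charge = (+4) + (−1) = +3.

+3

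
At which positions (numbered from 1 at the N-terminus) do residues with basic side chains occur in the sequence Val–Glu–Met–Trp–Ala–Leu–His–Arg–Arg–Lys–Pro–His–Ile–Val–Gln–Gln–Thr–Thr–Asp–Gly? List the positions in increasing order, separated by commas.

The basic amino acids are Lys (K), Arg (R), and His (H).
Matching residues: His7, Arg8, Arg9, Lys10, His12.

7, 8, 9, 10, 12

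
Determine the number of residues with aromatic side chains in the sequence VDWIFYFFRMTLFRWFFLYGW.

11

F, W, and Y each carry an aromatic ring on the side chain.
Matching residues: W3, F5, Y6, F7, F8, F13, W15, F16, F17, Y19, W21.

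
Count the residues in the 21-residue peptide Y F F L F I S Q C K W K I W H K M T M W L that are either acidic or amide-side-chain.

Acidic: D, E. Amide-side-chain: N, Q.
Acidic residues here: none (0).
Amide-side-chain residues here: Q8 (1).
The two groups share no amino acid, so total = 0 + 1 = 1.

1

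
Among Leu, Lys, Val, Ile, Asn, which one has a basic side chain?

K, R, and H are the three residues with basic side chains (ε-amine, guanidinium, and imidazole respectively).
Of the listed options, only Lys belongs to this group.

Lys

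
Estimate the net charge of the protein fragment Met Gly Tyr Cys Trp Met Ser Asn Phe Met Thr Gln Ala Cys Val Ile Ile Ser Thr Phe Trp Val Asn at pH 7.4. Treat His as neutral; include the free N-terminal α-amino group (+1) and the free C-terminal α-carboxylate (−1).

0

The side chains ionized at physiological pH are Lys/Arg (+1) and Asp/Glu (−1); with His treated as neutral, nothing else contributes.
Positive (K, R): none → +0.
Negative (D, E): none → −0.
The N-terminus (+1) and C-terminus (−1) cancel.
Net charge = (+0) + (−0) = 0.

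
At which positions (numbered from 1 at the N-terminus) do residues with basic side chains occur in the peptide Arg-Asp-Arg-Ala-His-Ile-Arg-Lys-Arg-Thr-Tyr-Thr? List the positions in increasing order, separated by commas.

1, 3, 5, 7, 8, 9

The basic amino acids are Lys (K), Arg (R), and His (H).
Matching residues: Arg1, Arg3, His5, Arg7, Lys8, Arg9.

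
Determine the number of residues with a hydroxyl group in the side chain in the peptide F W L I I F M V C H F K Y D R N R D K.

The –OH-bearing residues are Ser, Thr (aliphatic alcohols), and Tyr (phenol).
Matching residues: Y13.

1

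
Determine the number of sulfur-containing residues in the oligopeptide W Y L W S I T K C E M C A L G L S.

3

Cysteine (C, thiol) and methionine (M, thioether) are the two sulfur-containing amino acids.
Matching residues: C9, M11, C12.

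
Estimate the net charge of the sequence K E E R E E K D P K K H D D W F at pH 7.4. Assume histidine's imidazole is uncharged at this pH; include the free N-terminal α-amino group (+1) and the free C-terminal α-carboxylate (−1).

-2

At pH ~7.4 the Lys and Arg side chains are protonated (+1), the Asp and Glu side chains are deprotonated (−1), and with His taken as neutral all other side chains carry no charge.
Positive (K, R): K1, R4, K7, K10, K11 → +5.
Negative (D, E): E2, E3, E5, E6, D8, D13, D14 → −7.
The N-terminus (+1) and C-terminus (−1) cancel.
Net charge = (+5) + (−7) = −2.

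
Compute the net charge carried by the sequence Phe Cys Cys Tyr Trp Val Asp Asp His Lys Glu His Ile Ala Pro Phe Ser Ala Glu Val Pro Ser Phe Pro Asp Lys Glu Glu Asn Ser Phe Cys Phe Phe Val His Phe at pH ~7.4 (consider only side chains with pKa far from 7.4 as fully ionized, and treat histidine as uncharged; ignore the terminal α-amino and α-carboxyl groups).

Near pH 7.4, K and R contribute +1 each, D and E contribute −1 each, and every other side chain (His included, as stated) is uncharged.
Positive (K, R): Lys10, Lys26 → +2.
Negative (D, E): Asp7, Asp8, Glu11, Glu19, Asp25, Glu27, Glu28 → −7.
Net charge = (+2) + (−7) = −5.

-5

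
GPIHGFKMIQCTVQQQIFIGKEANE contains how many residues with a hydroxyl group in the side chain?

1

The –OH-bearing residues are Ser, Thr (aliphatic alcohols), and Tyr (phenol).
Matching residues: T12.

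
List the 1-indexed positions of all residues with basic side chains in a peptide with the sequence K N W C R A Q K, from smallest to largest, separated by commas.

1, 5, 8

Lysine (K), arginine (R), and histidine (H) have basic, nitrogen-containing side chains.
Matching residues: K1, R5, K8.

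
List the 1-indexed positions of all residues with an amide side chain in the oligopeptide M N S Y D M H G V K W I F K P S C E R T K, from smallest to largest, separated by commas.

2

Only N (asparagine) and Q (glutamine) carry a side-chain carboxamide.
Matching residues: N2.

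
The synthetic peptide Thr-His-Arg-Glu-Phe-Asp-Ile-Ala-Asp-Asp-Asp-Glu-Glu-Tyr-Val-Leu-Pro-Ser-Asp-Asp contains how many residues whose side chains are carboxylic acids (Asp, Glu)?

9

Matching residues: Glu4, Asp6, Asp9, Asp10, Asp11, Glu12, Glu13, Asp19, Asp20.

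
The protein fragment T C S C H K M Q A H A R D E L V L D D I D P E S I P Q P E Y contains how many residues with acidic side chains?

7

Only D (aspartate) and E (glutamate) carry a side-chain carboxylic acid.
Matching residues: D13, E14, D18, D19, D21, E23, E29.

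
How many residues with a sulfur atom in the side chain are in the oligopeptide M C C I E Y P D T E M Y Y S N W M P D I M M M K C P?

9

The sulfur-bearing residues are cysteine (–SH) and methionine (–S–CH₃).
Matching residues: M1, C2, C3, M11, M17, M21, M22, M23, C25.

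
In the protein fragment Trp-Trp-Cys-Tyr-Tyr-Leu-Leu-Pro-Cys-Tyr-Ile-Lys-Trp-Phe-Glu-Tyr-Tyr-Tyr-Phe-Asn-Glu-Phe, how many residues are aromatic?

12

Phenylalanine (F), tryptophan (W), and tyrosine (Y) have aromatic ring side chains.
Matching residues: Trp1, Trp2, Tyr4, Tyr5, Tyr10, Trp13, Phe14, Tyr16, Tyr17, Tyr18, Phe19, Phe22.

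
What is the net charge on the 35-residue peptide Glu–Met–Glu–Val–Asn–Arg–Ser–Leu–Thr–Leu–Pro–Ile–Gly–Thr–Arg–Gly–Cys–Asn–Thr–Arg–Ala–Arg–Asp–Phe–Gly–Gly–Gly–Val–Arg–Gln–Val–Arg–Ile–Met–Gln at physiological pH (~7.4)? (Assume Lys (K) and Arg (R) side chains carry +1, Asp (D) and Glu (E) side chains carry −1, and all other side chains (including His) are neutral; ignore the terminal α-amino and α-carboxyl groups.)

+3

Positive (K, R): Arg6, Arg15, Arg20, Arg22, Arg29, Arg32 → +6.
Negative (D, E): Glu1, Glu3, Asp23 → −3.
Net charge = (+6) + (−3) = +3.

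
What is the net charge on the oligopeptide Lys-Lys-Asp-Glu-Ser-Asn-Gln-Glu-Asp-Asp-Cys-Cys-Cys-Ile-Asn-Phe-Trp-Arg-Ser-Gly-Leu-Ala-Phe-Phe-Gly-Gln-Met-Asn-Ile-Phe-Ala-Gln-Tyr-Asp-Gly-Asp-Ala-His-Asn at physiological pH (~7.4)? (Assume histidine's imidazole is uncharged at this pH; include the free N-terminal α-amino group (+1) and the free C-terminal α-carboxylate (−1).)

Near pH 7.4, K and R contribute +1 each, D and E contribute −1 each, and every other side chain (His included, as stated) is uncharged.
Positive (K, R): Lys1, Lys2, Arg18 → +3.
Negative (D, E): Asp3, Glu4, Glu8, Asp9, Asp10, Asp34, Asp36 → −7.
The N-terminus (+1) and C-terminus (−1) cancel.
Net charge = (+3) + (−7) = −4.

-4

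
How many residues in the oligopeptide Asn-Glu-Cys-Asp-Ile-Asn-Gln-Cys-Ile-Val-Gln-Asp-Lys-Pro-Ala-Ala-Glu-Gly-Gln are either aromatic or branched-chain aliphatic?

3

Aromatic: F, W, Y. Branched-chain aliphatic: I, L, V.
Aromatic residues here: none (0).
Branched-chain aliphatic residues here: Ile5, Ile9, Val10 (3).
The two groups share no amino acid, so total = 0 + 3 = 3.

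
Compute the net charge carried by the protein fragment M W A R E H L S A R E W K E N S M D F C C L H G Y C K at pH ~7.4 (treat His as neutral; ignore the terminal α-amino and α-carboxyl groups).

At pH ~7.4 the Lys and Arg side chains are protonated (+1), the Asp and Glu side chains are deprotonated (−1), and with His taken as neutral all other side chains carry no charge.
Positive (K, R): R4, R10, K13, K27 → +4.
Negative (D, E): E5, E11, E14, D18 → −4.
Net charge = (+4) + (−4) = 0.

0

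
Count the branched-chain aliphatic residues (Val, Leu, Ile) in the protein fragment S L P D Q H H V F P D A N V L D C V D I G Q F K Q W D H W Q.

6

Matching residues: L2, V8, V14, L15, V18, I20.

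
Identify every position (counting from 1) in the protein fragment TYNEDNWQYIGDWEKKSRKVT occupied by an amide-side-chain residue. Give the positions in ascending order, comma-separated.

3, 6, 8

Matching residues: N3, N6, Q8.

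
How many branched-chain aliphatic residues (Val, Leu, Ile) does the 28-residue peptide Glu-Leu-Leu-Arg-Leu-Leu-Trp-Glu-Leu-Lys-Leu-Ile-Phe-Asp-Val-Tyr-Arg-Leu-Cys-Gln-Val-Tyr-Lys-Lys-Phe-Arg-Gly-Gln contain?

Matching residues: Leu2, Leu3, Leu5, Leu6, Leu9, Leu11, Ile12, Val15, Leu18, Val21.

10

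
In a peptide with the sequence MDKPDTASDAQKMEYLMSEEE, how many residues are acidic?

7

Only D (aspartate) and E (glutamate) carry a side-chain carboxylic acid.
Matching residues: D2, D5, D9, E14, E19, E20, E21.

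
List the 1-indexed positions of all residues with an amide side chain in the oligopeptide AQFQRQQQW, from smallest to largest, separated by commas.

Only N (asparagine) and Q (glutamine) carry a side-chain carboxamide.
Matching residues: Q2, Q4, Q6, Q7, Q8.

2, 4, 6, 7, 8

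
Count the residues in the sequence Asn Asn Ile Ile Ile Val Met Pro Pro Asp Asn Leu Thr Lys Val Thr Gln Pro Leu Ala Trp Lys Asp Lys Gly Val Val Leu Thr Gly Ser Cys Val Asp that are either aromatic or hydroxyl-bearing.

5

Aromatic: F, W, Y. Hydroxyl-bearing: S, T, Y.
Aromatic residues here: Trp21 (1).
Hydroxyl-bearing residues here: Thr13, Thr16, Thr29, Ser31 (4).
(Y belongs to both groups, but none appear in this sequence.) Total = 1 + 4 = 5.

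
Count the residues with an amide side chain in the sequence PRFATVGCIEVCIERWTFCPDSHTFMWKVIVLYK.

Only N (asparagine) and Q (glutamine) carry a side-chain carboxamide.
None of the 34 residues belong to this group.

0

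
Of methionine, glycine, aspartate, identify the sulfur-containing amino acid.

methionine

Cysteine (C, thiol) and methionine (M, thioether) are the two sulfur-containing amino acids.
Of the listed options, only methionine belongs to this group.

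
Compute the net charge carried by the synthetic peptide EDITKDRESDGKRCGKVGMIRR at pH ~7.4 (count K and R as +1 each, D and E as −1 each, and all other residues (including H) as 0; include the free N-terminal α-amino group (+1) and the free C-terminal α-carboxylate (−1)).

+2

Positive (K, R): K5, R7, K12, R13, K16, R21, R22 → +7.
Negative (D, E): E1, D2, D6, E8, D10 → −5.
The N-terminus (+1) and C-terminus (−1) cancel.
Net charge = (+7) + (−5) = +2.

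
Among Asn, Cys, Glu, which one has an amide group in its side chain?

Asn

The amide-side-chain residues are Asn (N) and Gln (Q).
Of the listed options, only Asn belongs to this group.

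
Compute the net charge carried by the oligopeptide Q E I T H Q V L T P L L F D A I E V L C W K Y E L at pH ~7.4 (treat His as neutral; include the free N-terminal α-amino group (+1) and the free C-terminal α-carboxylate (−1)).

The side chains ionized at physiological pH are Lys/Arg (+1) and Asp/Glu (−1); with His treated as neutral, nothing else contributes.
Positive (K, R): K22 → +1.
Negative (D, E): E2, D14, E17, E24 → −4.
The N-terminus (+1) and C-terminus (−1) cancel.
Net charge = (+1) + (−4) = −3.

-3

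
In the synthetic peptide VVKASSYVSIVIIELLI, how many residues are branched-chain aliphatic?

10

Valine (V), leucine (L), and isoleucine (I) are the branched-chain amino acids.
Matching residues: V1, V2, V8, I10, V11, I12, I13, L15, L16, I17.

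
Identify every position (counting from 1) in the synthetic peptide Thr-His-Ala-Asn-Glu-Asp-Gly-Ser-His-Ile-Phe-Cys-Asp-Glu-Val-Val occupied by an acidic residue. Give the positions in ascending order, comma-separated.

The acidic residues are Asp (D) and Glu (E), whose side chains end in a carboxylate group.
Matching residues: Glu5, Asp6, Asp13, Glu14.

5, 6, 13, 14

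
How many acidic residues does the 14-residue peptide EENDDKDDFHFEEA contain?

Aspartate (D) and glutamate (E) have carboxylic-acid side chains and are the acidic amino acids.
Matching residues: E1, E2, D4, D5, D7, D8, E12, E13.

8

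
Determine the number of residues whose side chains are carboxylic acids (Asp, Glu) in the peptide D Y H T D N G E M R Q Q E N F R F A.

4

Matching residues: D1, D5, E8, E13.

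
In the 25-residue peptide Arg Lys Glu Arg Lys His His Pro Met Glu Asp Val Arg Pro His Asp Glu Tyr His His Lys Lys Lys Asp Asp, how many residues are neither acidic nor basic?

5

Acidic: D, E. Basic: K, R, H. All other residues are neither.
Matching residues: Pro8, Met9, Val12, Pro14, Tyr18.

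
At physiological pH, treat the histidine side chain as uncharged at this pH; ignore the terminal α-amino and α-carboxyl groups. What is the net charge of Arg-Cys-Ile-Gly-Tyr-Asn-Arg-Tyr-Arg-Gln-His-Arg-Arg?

+5

At pH ~7.4 the Lys and Arg side chains are protonated (+1), the Asp and Glu side chains are deprotonated (−1), and with His taken as neutral all other side chains carry no charge.
Positive (K, R): Arg1, Arg7, Arg9, Arg12, Arg13 → +5.
Negative (D, E): none → −0.
Net charge = (+5) + (−0) = +5.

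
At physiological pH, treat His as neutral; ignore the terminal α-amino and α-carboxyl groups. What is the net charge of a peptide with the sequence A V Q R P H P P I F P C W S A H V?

Near pH 7.4, K and R contribute +1 each, D and E contribute −1 each, and every other side chain (His included, as stated) is uncharged.
Positive (K, R): R4 → +1.
Negative (D, E): none → −0.
Net charge = (+1) + (−0) = +1.

+1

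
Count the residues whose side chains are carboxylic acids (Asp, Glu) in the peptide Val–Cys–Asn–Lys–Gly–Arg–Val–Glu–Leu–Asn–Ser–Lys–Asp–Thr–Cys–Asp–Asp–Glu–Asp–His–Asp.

7

Matching residues: Glu8, Asp13, Asp16, Asp17, Glu18, Asp19, Asp21.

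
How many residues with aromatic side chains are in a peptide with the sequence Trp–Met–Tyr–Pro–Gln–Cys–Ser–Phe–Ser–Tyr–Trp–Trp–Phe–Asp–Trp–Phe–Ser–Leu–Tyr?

The aromatic amino acids are Phe (F, benzyl), Trp (W, indole), and Tyr (Y, phenol).
Matching residues: Trp1, Tyr3, Phe8, Tyr10, Trp11, Trp12, Phe13, Trp15, Phe16, Tyr19.

10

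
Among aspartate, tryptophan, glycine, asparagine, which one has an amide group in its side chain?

Only N (asparagine) and Q (glutamine) carry a side-chain carboxamide.
Of the listed options, only asparagine belongs to this group.

asparagine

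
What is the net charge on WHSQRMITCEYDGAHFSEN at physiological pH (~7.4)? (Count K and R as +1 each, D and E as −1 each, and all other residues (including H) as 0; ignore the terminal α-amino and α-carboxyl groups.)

-2

Positive (K, R): R5 → +1.
Negative (D, E): E10, D12, E18 → −3.
Net charge = (+1) + (−3) = −2.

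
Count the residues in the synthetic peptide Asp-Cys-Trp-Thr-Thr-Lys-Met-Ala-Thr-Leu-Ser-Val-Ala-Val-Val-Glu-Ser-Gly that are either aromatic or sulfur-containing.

3

Aromatic: F, W, Y. Sulfur-containing: C, M.
Aromatic residues here: Trp3 (1).
Sulfur-containing residues here: Cys2, Met7 (2).
The two groups share no amino acid, so total = 1 + 2 = 3.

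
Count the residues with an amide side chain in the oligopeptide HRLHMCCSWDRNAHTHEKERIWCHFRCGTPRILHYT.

Asparagine (N) and glutamine (Q) have uncharged amide side chains.
Matching residues: N12.

1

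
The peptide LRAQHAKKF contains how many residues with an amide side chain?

The amide-side-chain residues are Asn (N) and Gln (Q).
Matching residues: Q4.

1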